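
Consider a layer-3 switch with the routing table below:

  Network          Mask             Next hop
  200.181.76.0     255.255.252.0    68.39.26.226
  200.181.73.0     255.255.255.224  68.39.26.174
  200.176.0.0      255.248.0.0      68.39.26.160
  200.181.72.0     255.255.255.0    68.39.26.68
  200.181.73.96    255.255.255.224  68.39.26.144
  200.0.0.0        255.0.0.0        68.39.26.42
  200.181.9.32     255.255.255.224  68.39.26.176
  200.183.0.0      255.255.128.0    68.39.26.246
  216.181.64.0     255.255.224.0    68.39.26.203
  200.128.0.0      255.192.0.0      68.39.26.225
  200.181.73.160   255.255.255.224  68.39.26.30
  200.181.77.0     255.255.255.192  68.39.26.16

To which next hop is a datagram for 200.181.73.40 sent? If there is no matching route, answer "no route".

68.39.26.160

Routes whose prefix contains 200.181.73.40:
  200.0.0.0/8 (200.0.0.0 - 200.255.255.255) -> 68.39.26.42
  200.128.0.0/10 (200.128.0.0 - 200.191.255.255) -> 68.39.26.225
  200.176.0.0/13 (200.176.0.0 - 200.183.255.255) -> 68.39.26.160
More-specific entries that do NOT match:
  200.181.73.0/27 (200.181.73.0 - 200.181.73.31) does not contain 200.181.73.40
  200.181.73.96/27 (200.181.73.96 - 200.181.73.127) does not contain 200.181.73.40
  200.181.9.32/27 (200.181.9.32 - 200.181.9.63) does not contain 200.181.73.40
  200.181.73.160/27 (200.181.73.160 - 200.181.73.191) does not contain 200.181.73.40
  200.181.77.0/26 (200.181.77.0 - 200.181.77.63) does not contain 200.181.73.40
  200.181.72.0/24 (200.181.72.0 - 200.181.72.255) does not contain 200.181.73.40
  200.181.76.0/22 (200.181.76.0 - 200.181.79.255) does not contain 200.181.73.40
  216.181.64.0/19 (216.181.64.0 - 216.181.95.255) does not contain 200.181.73.40
  200.183.0.0/17 (200.183.0.0 - 200.183.127.255) does not contain 200.181.73.40
Longest matching prefix is /13 -> next hop 68.39.26.160.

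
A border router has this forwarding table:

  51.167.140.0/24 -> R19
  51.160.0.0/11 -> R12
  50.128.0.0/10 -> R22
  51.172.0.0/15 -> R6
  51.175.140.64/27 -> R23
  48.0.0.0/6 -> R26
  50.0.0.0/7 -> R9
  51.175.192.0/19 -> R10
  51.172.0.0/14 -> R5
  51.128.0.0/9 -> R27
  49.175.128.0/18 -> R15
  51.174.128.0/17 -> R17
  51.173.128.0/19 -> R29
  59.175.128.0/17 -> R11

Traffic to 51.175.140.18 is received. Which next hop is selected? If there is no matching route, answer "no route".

Routes whose prefix contains 51.175.140.18:
  48.0.0.0/6 (48.0.0.0 - 51.255.255.255) -> R26
  50.0.0.0/7 (50.0.0.0 - 51.255.255.255) -> R9
  51.128.0.0/9 (51.128.0.0 - 51.255.255.255) -> R27
  51.160.0.0/11 (51.160.0.0 - 51.191.255.255) -> R12
  51.172.0.0/14 (51.172.0.0 - 51.175.255.255) -> R5
More-specific entries that do NOT match:
  51.175.140.64/27 (51.175.140.64 - 51.175.140.95) does not contain 51.175.140.18
  51.167.140.0/24 (51.167.140.0 - 51.167.140.255) does not contain 51.175.140.18
  51.175.192.0/19 (51.175.192.0 - 51.175.223.255) does not contain 51.175.140.18
  51.173.128.0/19 (51.173.128.0 - 51.173.159.255) does not contain 51.175.140.18
  49.175.128.0/18 (49.175.128.0 - 49.175.191.255) does not contain 51.175.140.18
  51.174.128.0/17 (51.174.128.0 - 51.174.255.255) does not contain 51.175.140.18
  59.175.128.0/17 (59.175.128.0 - 59.175.255.255) does not contain 51.175.140.18
  51.172.0.0/15 (51.172.0.0 - 51.173.255.255) does not contain 51.175.140.18
Longest matching prefix is /14 -> next hop R5.

R5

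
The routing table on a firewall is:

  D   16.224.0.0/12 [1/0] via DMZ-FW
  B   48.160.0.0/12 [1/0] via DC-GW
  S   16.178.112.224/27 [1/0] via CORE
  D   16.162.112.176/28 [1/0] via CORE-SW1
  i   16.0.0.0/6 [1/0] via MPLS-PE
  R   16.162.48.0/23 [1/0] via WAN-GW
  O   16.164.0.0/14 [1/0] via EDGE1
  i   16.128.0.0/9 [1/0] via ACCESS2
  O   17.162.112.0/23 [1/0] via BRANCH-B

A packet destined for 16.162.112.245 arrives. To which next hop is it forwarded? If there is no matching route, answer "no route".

ACCESS2

Routes whose prefix contains 16.162.112.245:
  16.0.0.0/6 (16.0.0.0 - 19.255.255.255) -> MPLS-PE
  16.128.0.0/9 (16.128.0.0 - 16.255.255.255) -> ACCESS2
More-specific entries that do NOT match:
  16.162.112.176/28 (16.162.112.176 - 16.162.112.191) does not contain 16.162.112.245
  16.178.112.224/27 (16.178.112.224 - 16.178.112.255) does not contain 16.162.112.245
  16.162.48.0/23 (16.162.48.0 - 16.162.49.255) does not contain 16.162.112.245
  17.162.112.0/23 (17.162.112.0 - 17.162.113.255) does not contain 16.162.112.245
  16.164.0.0/14 (16.164.0.0 - 16.167.255.255) does not contain 16.162.112.245
  16.224.0.0/12 (16.224.0.0 - 16.239.255.255) does not contain 16.162.112.245
  48.160.0.0/12 (48.160.0.0 - 48.175.255.255) does not contain 16.162.112.245
Longest matching prefix is /9 -> next hop ACCESS2.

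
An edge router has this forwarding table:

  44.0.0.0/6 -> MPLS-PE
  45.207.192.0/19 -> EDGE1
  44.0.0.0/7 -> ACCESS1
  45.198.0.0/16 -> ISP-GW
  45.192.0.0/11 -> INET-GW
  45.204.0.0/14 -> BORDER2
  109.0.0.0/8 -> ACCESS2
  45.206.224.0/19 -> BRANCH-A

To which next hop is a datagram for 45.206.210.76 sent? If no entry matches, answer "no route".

BORDER2

Routes whose prefix contains 45.206.210.76:
  44.0.0.0/6 (44.0.0.0 - 47.255.255.255) -> MPLS-PE
  44.0.0.0/7 (44.0.0.0 - 45.255.255.255) -> ACCESS1
  45.192.0.0/11 (45.192.0.0 - 45.223.255.255) -> INET-GW
  45.204.0.0/14 (45.204.0.0 - 45.207.255.255) -> BORDER2
More-specific entries that do NOT match:
  45.207.192.0/19 (45.207.192.0 - 45.207.223.255) does not contain 45.206.210.76
  45.206.224.0/19 (45.206.224.0 - 45.206.255.255) does not contain 45.206.210.76
  45.198.0.0/16 (45.198.0.0 - 45.198.255.255) does not contain 45.206.210.76
Longest matching prefix is /14 -> next hop BORDER2.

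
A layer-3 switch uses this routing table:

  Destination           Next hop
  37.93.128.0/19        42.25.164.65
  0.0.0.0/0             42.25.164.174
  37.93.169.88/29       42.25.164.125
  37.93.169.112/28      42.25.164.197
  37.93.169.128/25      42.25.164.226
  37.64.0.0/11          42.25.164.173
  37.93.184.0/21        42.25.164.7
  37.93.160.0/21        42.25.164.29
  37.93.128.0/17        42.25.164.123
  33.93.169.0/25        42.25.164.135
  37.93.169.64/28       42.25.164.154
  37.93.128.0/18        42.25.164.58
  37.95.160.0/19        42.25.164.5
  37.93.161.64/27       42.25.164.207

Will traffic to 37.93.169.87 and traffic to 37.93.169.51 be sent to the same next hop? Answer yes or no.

yes

37.93.169.87: longest match 37.93.128.0/18 -> 42.25.164.58
37.93.169.51: longest match 37.93.128.0/18 -> 42.25.164.58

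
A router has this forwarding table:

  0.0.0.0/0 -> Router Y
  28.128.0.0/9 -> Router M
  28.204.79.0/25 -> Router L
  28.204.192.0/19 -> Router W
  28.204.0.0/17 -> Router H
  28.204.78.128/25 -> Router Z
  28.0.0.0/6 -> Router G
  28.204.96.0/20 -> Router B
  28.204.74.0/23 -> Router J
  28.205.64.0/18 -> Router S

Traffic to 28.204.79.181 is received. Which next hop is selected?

Routes whose prefix contains 28.204.79.181:
  0.0.0.0/0 (default, matches everything) -> Router Y
  28.0.0.0/6 (28.0.0.0 - 31.255.255.255) -> Router G
  28.128.0.0/9 (28.128.0.0 - 28.255.255.255) -> Router M
  28.204.0.0/17 (28.204.0.0 - 28.204.127.255) -> Router H
More-specific entries that do NOT match:
  28.204.79.0/25 (28.204.79.0 - 28.204.79.127) does not contain 28.204.79.181
  28.204.78.128/25 (28.204.78.128 - 28.204.78.255) does not contain 28.204.79.181
  28.204.74.0/23 (28.204.74.0 - 28.204.75.255) does not contain 28.204.79.181
  28.204.96.0/20 (28.204.96.0 - 28.204.111.255) does not contain 28.204.79.181
  28.204.192.0/19 (28.204.192.0 - 28.204.223.255) does not contain 28.204.79.181
  28.205.64.0/18 (28.205.64.0 - 28.205.127.255) does not contain 28.204.79.181
Longest matching prefix is /17 -> next hop Router H.

Router H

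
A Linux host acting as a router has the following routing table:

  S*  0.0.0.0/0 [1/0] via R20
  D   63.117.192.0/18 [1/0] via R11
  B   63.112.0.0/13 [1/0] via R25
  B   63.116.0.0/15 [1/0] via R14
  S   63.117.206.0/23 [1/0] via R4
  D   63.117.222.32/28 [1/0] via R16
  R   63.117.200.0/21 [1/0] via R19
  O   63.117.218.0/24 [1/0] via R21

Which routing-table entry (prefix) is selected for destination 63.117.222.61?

Entries matching 63.117.222.61:
  0.0.0.0/0 (default, matches everything)
  63.112.0.0/13 (63.112.0.0 - 63.119.255.255)
  63.116.0.0/15 (63.116.0.0 - 63.117.255.255)
  63.117.192.0/18 (63.117.192.0 - 63.117.255.255)
Most specific is 63.117.192.0/18.

63.117.192.0/18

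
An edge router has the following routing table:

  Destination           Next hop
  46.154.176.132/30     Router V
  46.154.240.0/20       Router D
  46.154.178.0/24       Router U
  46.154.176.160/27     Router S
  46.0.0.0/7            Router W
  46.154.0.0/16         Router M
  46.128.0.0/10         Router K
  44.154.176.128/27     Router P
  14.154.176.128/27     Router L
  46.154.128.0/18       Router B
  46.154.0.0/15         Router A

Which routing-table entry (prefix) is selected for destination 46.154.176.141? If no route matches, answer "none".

Entries matching 46.154.176.141:
  46.0.0.0/7 (46.0.0.0 - 47.255.255.255)
  46.128.0.0/10 (46.128.0.0 - 46.191.255.255)
  46.154.0.0/15 (46.154.0.0 - 46.155.255.255)
  46.154.0.0/16 (46.154.0.0 - 46.154.255.255)
  46.154.128.0/18 (46.154.128.0 - 46.154.191.255)
Most specific is 46.154.128.0/18.

46.154.128.0/18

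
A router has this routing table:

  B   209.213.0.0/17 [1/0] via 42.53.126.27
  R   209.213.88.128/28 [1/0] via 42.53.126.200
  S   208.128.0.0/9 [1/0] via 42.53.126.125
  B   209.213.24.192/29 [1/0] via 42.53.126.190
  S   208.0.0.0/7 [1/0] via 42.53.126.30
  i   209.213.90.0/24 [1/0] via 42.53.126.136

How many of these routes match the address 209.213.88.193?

Prefixes containing 209.213.88.193:
  208.0.0.0/7 (208.0.0.0 - 209.255.255.255)
  209.213.0.0/17 (209.213.0.0 - 209.213.127.255)
Total matching entries: 2.

2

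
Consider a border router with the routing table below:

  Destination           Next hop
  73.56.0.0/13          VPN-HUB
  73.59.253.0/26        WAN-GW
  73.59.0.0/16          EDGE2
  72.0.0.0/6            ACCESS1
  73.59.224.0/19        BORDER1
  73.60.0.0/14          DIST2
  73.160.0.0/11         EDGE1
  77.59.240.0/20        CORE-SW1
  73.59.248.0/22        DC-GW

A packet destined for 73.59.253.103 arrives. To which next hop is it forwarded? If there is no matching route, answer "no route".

Routes whose prefix contains 73.59.253.103:
  72.0.0.0/6 (72.0.0.0 - 75.255.255.255) -> ACCESS1
  73.56.0.0/13 (73.56.0.0 - 73.63.255.255) -> VPN-HUB
  73.59.0.0/16 (73.59.0.0 - 73.59.255.255) -> EDGE2
  73.59.224.0/19 (73.59.224.0 - 73.59.255.255) -> BORDER1
More-specific entries that do NOT match:
  73.59.253.0/26 (73.59.253.0 - 73.59.253.63) does not contain 73.59.253.103
  73.59.248.0/22 (73.59.248.0 - 73.59.251.255) does not contain 73.59.253.103
  77.59.240.0/20 (77.59.240.0 - 77.59.255.255) does not contain 73.59.253.103
Longest matching prefix is /19 -> next hop BORDER1.

BORDER1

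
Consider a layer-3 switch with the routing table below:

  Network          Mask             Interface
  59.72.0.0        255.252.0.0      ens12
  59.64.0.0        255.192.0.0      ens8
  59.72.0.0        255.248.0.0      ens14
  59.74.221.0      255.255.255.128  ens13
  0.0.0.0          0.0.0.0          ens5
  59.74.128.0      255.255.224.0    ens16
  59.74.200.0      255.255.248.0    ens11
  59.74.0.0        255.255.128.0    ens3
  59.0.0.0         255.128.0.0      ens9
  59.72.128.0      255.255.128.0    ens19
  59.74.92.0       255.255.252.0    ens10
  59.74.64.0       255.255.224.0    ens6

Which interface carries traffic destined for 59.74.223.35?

ens12

Routes whose prefix contains 59.74.223.35:
  0.0.0.0/0 (default, matches everything) -> ens5
  59.0.0.0/9 (59.0.0.0 - 59.127.255.255) -> ens9
  59.64.0.0/10 (59.64.0.0 - 59.127.255.255) -> ens8
  59.72.0.0/13 (59.72.0.0 - 59.79.255.255) -> ens14
  59.72.0.0/14 (59.72.0.0 - 59.75.255.255) -> ens12
More-specific entries that do NOT match:
  59.74.221.0/25 (59.74.221.0 - 59.74.221.127) does not contain 59.74.223.35
  59.74.92.0/22 (59.74.92.0 - 59.74.95.255) does not contain 59.74.223.35
  59.74.200.0/21 (59.74.200.0 - 59.74.207.255) does not contain 59.74.223.35
  59.74.128.0/19 (59.74.128.0 - 59.74.159.255) does not contain 59.74.223.35
  59.74.64.0/19 (59.74.64.0 - 59.74.95.255) does not contain 59.74.223.35
  59.74.0.0/17 (59.74.0.0 - 59.74.127.255) does not contain 59.74.223.35
  59.72.128.0/17 (59.72.128.0 - 59.72.255.255) does not contain 59.74.223.35
Longest matching prefix is /14 -> interface ens12.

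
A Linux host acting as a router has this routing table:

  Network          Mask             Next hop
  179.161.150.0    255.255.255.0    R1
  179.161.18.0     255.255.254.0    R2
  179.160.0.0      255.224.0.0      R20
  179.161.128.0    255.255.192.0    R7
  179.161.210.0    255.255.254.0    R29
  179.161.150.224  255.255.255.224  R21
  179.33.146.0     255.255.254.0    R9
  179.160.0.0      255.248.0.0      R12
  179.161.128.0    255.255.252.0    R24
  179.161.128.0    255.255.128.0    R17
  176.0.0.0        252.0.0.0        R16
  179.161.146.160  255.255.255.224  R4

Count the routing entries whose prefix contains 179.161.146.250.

5

Prefixes containing 179.161.146.250:
  176.0.0.0/6 (176.0.0.0 - 179.255.255.255)
  179.160.0.0/11 (179.160.0.0 - 179.191.255.255)
  179.160.0.0/13 (179.160.0.0 - 179.167.255.255)
  179.161.128.0/17 (179.161.128.0 - 179.161.255.255)
  179.161.128.0/18 (179.161.128.0 - 179.161.191.255)
Total matching entries: 5.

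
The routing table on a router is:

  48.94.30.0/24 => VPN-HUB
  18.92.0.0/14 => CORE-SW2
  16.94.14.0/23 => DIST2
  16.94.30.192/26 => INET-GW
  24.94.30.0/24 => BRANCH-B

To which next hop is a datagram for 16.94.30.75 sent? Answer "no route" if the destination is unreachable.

No entry's prefix contains 16.94.30.75; there is no default route.

no route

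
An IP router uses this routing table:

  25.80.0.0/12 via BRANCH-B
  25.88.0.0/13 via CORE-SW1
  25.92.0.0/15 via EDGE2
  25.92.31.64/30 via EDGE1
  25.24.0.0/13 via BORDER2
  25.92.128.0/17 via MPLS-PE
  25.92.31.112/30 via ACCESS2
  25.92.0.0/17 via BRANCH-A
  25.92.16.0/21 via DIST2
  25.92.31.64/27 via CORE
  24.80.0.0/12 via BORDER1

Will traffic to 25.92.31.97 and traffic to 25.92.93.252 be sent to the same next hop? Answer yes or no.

yes

25.92.31.97: longest match 25.92.0.0/17 -> BRANCH-A
25.92.93.252: longest match 25.92.0.0/17 -> BRANCH-A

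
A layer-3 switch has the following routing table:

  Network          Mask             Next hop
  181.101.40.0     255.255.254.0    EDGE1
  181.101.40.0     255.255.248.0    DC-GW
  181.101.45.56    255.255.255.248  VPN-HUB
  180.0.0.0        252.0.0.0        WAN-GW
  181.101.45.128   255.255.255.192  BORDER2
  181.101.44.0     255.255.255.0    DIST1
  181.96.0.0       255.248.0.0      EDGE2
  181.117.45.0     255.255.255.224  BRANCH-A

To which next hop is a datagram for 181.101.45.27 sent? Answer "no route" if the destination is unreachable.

Routes whose prefix contains 181.101.45.27:
  180.0.0.0/6 (180.0.0.0 - 183.255.255.255) -> WAN-GW
  181.96.0.0/13 (181.96.0.0 - 181.103.255.255) -> EDGE2
  181.101.40.0/21 (181.101.40.0 - 181.101.47.255) -> DC-GW
More-specific entries that do NOT match:
  181.101.45.56/29 (181.101.45.56 - 181.101.45.63) does not contain 181.101.45.27
  181.117.45.0/27 (181.117.45.0 - 181.117.45.31) does not contain 181.101.45.27
  181.101.45.128/26 (181.101.45.128 - 181.101.45.191) does not contain 181.101.45.27
  181.101.44.0/24 (181.101.44.0 - 181.101.44.255) does not contain 181.101.45.27
  181.101.40.0/23 (181.101.40.0 - 181.101.41.255) does not contain 181.101.45.27
Longest matching prefix is /21 -> next hop DC-GW.

DC-GW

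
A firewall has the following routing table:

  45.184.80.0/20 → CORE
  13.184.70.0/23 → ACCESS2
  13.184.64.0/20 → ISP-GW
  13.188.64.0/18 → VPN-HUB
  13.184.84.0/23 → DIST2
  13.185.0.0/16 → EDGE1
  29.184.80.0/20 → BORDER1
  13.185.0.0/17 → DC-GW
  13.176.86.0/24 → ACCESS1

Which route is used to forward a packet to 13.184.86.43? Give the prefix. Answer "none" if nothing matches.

13.184.86.43 is outside every listed prefix and there is no default route.

none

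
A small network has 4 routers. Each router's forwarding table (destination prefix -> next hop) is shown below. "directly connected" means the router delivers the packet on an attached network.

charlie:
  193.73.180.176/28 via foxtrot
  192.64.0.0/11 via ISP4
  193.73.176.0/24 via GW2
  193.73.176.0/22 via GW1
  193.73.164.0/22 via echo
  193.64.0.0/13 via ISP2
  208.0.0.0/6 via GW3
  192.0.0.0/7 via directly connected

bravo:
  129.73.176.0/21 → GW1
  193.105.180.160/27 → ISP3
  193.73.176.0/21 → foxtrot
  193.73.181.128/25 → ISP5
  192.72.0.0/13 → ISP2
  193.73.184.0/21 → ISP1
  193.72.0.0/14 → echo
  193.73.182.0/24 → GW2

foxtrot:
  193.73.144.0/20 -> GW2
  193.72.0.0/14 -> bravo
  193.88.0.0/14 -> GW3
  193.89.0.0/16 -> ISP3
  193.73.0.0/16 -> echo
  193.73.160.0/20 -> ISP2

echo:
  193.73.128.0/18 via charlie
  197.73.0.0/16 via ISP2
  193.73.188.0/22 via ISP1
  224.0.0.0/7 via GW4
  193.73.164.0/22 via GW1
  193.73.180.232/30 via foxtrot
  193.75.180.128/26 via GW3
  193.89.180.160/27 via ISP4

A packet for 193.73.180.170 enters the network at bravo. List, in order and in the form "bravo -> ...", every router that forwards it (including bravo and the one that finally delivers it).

bravo -> foxtrot -> echo -> charlie

At bravo: longest match for 193.73.180.170 is 193.73.176.0/21 -> foxtrot
At foxtrot: longest match for 193.73.180.170 is 193.73.0.0/16 -> echo
At echo: longest match for 193.73.180.170 is 193.73.128.0/18 -> charlie
At charlie: longest match for 193.73.180.170 is 192.0.0.0/7 -> directly connected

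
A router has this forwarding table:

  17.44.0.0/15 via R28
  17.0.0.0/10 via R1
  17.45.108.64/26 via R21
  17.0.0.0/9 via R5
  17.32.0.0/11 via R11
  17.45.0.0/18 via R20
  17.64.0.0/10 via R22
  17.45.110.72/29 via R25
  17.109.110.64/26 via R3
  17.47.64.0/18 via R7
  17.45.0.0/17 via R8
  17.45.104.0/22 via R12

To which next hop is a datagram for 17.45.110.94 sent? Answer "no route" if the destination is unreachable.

Routes whose prefix contains 17.45.110.94:
  17.0.0.0/9 (17.0.0.0 - 17.127.255.255) -> R5
  17.0.0.0/10 (17.0.0.0 - 17.63.255.255) -> R1
  17.32.0.0/11 (17.32.0.0 - 17.63.255.255) -> R11
  17.44.0.0/15 (17.44.0.0 - 17.45.255.255) -> R28
  17.45.0.0/17 (17.45.0.0 - 17.45.127.255) -> R8
More-specific entries that do NOT match:
  17.45.110.72/29 (17.45.110.72 - 17.45.110.79) does not contain 17.45.110.94
  17.45.108.64/26 (17.45.108.64 - 17.45.108.127) does not contain 17.45.110.94
  17.109.110.64/26 (17.109.110.64 - 17.109.110.127) does not contain 17.45.110.94
  17.45.104.0/22 (17.45.104.0 - 17.45.107.255) does not contain 17.45.110.94
  17.45.0.0/18 (17.45.0.0 - 17.45.63.255) does not contain 17.45.110.94
  17.47.64.0/18 (17.47.64.0 - 17.47.127.255) does not contain 17.45.110.94
Longest matching prefix is /17 -> next hop R8.

R8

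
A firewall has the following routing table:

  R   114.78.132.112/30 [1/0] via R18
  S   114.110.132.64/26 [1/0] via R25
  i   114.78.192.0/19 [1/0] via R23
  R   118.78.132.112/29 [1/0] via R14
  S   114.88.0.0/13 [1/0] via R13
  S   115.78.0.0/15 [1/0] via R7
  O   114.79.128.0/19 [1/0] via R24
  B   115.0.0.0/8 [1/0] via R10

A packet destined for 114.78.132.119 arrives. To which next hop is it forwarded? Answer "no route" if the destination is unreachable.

no route

No entry's prefix contains 114.78.132.119; there is no default route.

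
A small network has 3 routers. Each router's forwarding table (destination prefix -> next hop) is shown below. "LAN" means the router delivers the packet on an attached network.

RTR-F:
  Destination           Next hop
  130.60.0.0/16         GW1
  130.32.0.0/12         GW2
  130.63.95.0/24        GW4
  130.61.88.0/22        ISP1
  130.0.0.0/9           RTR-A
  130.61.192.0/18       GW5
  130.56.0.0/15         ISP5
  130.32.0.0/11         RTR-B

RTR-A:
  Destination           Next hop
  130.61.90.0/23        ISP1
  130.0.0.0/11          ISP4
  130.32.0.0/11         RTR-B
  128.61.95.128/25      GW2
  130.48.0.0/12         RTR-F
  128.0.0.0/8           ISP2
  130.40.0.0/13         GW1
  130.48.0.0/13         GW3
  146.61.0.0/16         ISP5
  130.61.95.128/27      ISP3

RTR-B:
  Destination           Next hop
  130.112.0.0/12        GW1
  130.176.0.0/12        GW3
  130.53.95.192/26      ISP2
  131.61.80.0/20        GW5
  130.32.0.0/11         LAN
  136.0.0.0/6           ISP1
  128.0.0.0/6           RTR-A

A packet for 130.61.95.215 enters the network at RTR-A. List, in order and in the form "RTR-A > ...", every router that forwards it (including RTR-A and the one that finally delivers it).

RTR-A > RTR-F > RTR-B

At RTR-A: longest match for 130.61.95.215 is 130.48.0.0/12 -> RTR-F
At RTR-F: longest match for 130.61.95.215 is 130.32.0.0/11 -> RTR-B
At RTR-B: longest match for 130.61.95.215 is 130.32.0.0/11 -> LAN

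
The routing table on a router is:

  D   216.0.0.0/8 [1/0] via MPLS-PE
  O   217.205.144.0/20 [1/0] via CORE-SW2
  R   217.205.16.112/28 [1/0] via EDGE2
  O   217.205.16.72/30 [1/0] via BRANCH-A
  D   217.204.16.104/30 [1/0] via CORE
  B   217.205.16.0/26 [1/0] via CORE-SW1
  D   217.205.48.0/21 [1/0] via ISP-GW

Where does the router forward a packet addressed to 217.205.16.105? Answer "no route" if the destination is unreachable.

No entry's prefix contains 217.205.16.105; there is no default route.

no route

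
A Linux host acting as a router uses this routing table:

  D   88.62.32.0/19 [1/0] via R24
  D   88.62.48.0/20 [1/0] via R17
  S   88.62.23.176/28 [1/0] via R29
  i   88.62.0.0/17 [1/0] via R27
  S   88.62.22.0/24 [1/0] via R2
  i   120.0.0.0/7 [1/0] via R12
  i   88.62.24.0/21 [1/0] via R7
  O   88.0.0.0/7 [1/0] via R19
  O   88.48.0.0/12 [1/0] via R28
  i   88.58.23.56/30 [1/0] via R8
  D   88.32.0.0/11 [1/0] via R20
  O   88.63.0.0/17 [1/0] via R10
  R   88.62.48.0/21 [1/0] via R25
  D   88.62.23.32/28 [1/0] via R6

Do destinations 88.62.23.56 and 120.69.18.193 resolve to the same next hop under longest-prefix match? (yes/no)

88.62.23.56: longest match 88.62.0.0/17 -> R27
120.69.18.193: longest match 120.0.0.0/7 -> R12

no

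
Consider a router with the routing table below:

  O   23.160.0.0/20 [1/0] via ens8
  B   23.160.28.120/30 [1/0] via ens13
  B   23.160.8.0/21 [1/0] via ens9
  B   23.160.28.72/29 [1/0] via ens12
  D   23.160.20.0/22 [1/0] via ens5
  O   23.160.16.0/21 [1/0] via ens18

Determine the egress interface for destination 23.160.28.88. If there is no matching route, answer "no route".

No entry's prefix contains 23.160.28.88; there is no default route.

no route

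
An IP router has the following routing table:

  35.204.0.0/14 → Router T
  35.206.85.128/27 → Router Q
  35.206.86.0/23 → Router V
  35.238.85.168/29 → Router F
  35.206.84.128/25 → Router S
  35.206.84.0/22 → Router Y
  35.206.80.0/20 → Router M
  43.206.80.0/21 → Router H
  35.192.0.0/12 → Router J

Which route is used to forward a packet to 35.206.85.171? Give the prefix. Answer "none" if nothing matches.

35.206.84.0/22

Entries matching 35.206.85.171:
  35.192.0.0/12 (35.192.0.0 - 35.207.255.255)
  35.204.0.0/14 (35.204.0.0 - 35.207.255.255)
  35.206.80.0/20 (35.206.80.0 - 35.206.95.255)
  35.206.84.0/22 (35.206.84.0 - 35.206.87.255)
Most specific is 35.206.84.0/22.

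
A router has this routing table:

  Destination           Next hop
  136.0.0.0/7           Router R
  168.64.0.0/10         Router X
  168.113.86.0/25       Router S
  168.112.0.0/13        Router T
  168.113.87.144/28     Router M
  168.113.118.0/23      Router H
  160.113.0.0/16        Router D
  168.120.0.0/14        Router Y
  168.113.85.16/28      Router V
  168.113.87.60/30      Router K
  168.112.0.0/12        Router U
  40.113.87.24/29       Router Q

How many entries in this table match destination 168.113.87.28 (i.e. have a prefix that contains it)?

3

Prefixes containing 168.113.87.28:
  168.64.0.0/10 (168.64.0.0 - 168.127.255.255)
  168.112.0.0/12 (168.112.0.0 - 168.127.255.255)
  168.112.0.0/13 (168.112.0.0 - 168.119.255.255)
Total matching entries: 3.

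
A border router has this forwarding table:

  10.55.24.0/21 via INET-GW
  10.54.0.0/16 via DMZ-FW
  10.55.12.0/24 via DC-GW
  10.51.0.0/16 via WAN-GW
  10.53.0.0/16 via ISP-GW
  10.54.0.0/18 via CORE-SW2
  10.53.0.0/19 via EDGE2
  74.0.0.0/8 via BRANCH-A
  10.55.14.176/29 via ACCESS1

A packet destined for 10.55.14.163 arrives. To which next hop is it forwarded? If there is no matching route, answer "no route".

no route

No entry's prefix contains 10.55.14.163; there is no default route.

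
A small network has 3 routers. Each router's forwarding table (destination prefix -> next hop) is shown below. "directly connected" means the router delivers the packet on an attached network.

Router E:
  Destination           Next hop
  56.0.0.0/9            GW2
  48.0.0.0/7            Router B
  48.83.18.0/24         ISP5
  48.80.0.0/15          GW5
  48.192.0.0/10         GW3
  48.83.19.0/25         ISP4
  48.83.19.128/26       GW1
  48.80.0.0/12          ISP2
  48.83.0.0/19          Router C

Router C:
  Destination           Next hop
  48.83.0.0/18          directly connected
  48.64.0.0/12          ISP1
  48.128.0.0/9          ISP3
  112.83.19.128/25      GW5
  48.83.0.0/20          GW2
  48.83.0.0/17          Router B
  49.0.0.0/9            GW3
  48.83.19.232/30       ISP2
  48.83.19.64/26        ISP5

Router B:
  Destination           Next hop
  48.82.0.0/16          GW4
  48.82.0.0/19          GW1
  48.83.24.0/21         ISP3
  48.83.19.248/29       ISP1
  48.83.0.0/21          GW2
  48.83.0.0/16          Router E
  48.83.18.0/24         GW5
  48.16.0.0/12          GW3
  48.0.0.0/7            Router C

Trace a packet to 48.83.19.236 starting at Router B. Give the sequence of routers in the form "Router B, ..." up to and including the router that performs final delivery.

Router B, Router E, Router C

At Router B: longest match for 48.83.19.236 is 48.83.0.0/16 -> Router E
At Router E: longest match for 48.83.19.236 is 48.83.0.0/19 -> Router C
At Router C: longest match for 48.83.19.236 is 48.83.0.0/18 -> directly connected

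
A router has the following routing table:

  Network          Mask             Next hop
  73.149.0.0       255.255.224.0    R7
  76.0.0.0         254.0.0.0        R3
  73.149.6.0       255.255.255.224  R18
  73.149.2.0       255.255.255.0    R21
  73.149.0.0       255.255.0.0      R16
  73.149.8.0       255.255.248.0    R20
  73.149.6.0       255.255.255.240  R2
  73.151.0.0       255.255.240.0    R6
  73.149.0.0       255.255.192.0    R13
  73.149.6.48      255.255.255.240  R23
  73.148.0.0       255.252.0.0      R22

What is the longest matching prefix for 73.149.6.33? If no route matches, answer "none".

73.149.0.0/19

Entries matching 73.149.6.33:
  73.148.0.0/14 (73.148.0.0 - 73.151.255.255)
  73.149.0.0/16 (73.149.0.0 - 73.149.255.255)
  73.149.0.0/18 (73.149.0.0 - 73.149.63.255)
  73.149.0.0/19 (73.149.0.0 - 73.149.31.255)
Most specific is 73.149.0.0/19.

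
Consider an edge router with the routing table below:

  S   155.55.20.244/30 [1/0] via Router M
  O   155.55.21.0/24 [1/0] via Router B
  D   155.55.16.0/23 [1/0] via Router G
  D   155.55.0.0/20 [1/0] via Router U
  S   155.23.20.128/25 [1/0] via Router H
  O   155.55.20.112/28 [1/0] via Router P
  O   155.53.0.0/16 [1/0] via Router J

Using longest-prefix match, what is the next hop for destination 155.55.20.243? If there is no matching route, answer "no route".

no route

No entry's prefix contains 155.55.20.243; there is no default route.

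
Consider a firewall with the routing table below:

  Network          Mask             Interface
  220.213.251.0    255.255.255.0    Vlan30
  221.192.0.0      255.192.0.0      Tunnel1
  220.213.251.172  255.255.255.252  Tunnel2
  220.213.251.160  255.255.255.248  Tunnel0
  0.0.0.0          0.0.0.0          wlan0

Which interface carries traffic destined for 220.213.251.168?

Routes whose prefix contains 220.213.251.168:
  0.0.0.0/0 (default, matches everything) -> wlan0
  220.213.251.0/24 (220.213.251.0 - 220.213.251.255) -> Vlan30
More-specific entries that do NOT match:
  220.213.251.172/30 (220.213.251.172 - 220.213.251.175) does not contain 220.213.251.168
  220.213.251.160/29 (220.213.251.160 - 220.213.251.167) does not contain 220.213.251.168
Longest matching prefix is /24 -> interface Vlan30.

Vlan30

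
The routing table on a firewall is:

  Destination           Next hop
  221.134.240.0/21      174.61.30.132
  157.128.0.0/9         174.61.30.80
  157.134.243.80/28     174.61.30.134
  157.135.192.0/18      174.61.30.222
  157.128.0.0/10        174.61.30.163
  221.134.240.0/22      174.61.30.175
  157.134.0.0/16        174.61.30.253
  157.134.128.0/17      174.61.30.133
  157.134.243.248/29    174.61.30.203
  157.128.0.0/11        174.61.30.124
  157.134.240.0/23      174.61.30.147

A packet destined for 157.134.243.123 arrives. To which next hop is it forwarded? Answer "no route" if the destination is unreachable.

Routes whose prefix contains 157.134.243.123:
  157.128.0.0/9 (157.128.0.0 - 157.255.255.255) -> 174.61.30.80
  157.128.0.0/10 (157.128.0.0 - 157.191.255.255) -> 174.61.30.163
  157.128.0.0/11 (157.128.0.0 - 157.159.255.255) -> 174.61.30.124
  157.134.0.0/16 (157.134.0.0 - 157.134.255.255) -> 174.61.30.253
  157.134.128.0/17 (157.134.128.0 - 157.134.255.255) -> 174.61.30.133
More-specific entries that do NOT match:
  157.134.243.248/29 (157.134.243.248 - 157.134.243.255) does not contain 157.134.243.123
  157.134.243.80/28 (157.134.243.80 - 157.134.243.95) does not contain 157.134.243.123
  157.134.240.0/23 (157.134.240.0 - 157.134.241.255) does not contain 157.134.243.123
  221.134.240.0/22 (221.134.240.0 - 221.134.243.255) does not contain 157.134.243.123
  221.134.240.0/21 (221.134.240.0 - 221.134.247.255) does not contain 157.134.243.123
  157.135.192.0/18 (157.135.192.0 - 157.135.255.255) does not contain 157.134.243.123
Longest matching prefix is /17 -> next hop 174.61.30.133.

174.61.30.133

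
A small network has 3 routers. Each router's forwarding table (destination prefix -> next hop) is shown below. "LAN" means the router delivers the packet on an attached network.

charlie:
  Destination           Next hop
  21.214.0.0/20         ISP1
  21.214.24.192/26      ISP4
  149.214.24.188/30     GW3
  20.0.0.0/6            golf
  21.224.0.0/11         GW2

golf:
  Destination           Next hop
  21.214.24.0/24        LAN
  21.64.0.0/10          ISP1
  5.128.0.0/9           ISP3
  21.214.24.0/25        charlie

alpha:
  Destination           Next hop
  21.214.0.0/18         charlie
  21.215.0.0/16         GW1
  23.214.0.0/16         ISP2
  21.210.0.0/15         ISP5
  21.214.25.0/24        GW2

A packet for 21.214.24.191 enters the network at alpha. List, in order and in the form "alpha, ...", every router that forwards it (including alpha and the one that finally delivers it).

At alpha: longest match for 21.214.24.191 is 21.214.0.0/18 -> charlie
At charlie: longest match for 21.214.24.191 is 20.0.0.0/6 -> golf
At golf: longest match for 21.214.24.191 is 21.214.24.0/24 -> LAN

alpha, charlie, golf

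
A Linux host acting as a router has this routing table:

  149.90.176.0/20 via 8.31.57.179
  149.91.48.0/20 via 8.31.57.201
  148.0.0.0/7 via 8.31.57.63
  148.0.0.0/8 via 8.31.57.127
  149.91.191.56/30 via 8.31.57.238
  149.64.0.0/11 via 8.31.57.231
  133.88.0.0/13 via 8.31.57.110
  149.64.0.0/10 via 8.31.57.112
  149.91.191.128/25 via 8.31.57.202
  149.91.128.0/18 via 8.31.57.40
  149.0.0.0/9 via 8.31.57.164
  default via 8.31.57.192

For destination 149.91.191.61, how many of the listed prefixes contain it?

Prefixes containing 149.91.191.61:
  0.0.0.0/0 (default, matches everything)
  148.0.0.0/7 (148.0.0.0 - 149.255.255.255)
  149.0.0.0/9 (149.0.0.0 - 149.127.255.255)
  149.64.0.0/10 (149.64.0.0 - 149.127.255.255)
  149.64.0.0/11 (149.64.0.0 - 149.95.255.255)
  149.91.128.0/18 (149.91.128.0 - 149.91.191.255)
Total matching entries: 6.

6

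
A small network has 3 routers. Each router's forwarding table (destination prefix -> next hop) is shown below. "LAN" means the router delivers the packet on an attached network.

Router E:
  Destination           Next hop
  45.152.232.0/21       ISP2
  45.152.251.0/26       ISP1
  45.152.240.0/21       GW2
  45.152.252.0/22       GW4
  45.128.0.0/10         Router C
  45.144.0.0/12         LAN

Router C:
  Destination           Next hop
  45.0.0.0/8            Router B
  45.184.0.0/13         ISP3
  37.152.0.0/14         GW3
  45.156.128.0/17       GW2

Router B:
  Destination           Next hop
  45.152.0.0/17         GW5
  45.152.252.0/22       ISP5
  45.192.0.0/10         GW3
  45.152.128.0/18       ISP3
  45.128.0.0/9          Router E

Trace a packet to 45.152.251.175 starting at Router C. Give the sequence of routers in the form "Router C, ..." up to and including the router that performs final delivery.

Router C, Router B, Router E

At Router C: longest match for 45.152.251.175 is 45.0.0.0/8 -> Router B
At Router B: longest match for 45.152.251.175 is 45.128.0.0/9 -> Router E
At Router E: longest match for 45.152.251.175 is 45.144.0.0/12 -> LAN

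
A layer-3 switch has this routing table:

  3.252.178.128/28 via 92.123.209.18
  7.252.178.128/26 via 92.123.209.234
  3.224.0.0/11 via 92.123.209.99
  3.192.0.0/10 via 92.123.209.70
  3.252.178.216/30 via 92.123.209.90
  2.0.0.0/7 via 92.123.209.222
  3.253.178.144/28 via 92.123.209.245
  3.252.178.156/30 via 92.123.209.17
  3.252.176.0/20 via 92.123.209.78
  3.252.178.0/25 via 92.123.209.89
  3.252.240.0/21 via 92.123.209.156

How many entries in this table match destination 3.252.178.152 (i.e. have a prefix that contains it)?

4

Prefixes containing 3.252.178.152:
  2.0.0.0/7 (2.0.0.0 - 3.255.255.255)
  3.192.0.0/10 (3.192.0.0 - 3.255.255.255)
  3.224.0.0/11 (3.224.0.0 - 3.255.255.255)
  3.252.176.0/20 (3.252.176.0 - 3.252.191.255)
Total matching entries: 4.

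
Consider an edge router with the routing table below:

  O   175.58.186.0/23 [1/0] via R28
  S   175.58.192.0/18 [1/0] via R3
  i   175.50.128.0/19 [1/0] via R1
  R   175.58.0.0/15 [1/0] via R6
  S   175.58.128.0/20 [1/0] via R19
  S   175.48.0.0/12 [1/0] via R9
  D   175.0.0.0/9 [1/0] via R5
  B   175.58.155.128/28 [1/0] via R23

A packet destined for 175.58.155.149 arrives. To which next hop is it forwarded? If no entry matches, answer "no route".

Routes whose prefix contains 175.58.155.149:
  175.0.0.0/9 (175.0.0.0 - 175.127.255.255) -> R5
  175.48.0.0/12 (175.48.0.0 - 175.63.255.255) -> R9
  175.58.0.0/15 (175.58.0.0 - 175.59.255.255) -> R6
More-specific entries that do NOT match:
  175.58.155.128/28 (175.58.155.128 - 175.58.155.143) does not contain 175.58.155.149
  175.58.186.0/23 (175.58.186.0 - 175.58.187.255) does not contain 175.58.155.149
  175.58.128.0/20 (175.58.128.0 - 175.58.143.255) does not contain 175.58.155.149
  175.50.128.0/19 (175.50.128.0 - 175.50.159.255) does not contain 175.58.155.149
  175.58.192.0/18 (175.58.192.0 - 175.58.255.255) does not contain 175.58.155.149
Longest matching prefix is /15 -> next hop R6.

R6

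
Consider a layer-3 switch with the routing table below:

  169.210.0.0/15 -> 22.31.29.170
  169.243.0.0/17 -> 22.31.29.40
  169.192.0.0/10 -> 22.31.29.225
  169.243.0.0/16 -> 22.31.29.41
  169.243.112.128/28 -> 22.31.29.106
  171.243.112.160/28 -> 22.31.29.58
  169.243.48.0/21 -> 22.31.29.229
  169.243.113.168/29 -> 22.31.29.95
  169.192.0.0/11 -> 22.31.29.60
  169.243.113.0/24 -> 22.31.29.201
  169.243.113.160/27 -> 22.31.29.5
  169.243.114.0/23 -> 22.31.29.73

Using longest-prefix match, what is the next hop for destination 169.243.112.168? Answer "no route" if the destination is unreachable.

22.31.29.40

Routes whose prefix contains 169.243.112.168:
  169.192.0.0/10 (169.192.0.0 - 169.255.255.255) -> 22.31.29.225
  169.243.0.0/16 (169.243.0.0 - 169.243.255.255) -> 22.31.29.41
  169.243.0.0/17 (169.243.0.0 - 169.243.127.255) -> 22.31.29.40
More-specific entries that do NOT match:
  169.243.113.168/29 (169.243.113.168 - 169.243.113.175) does not contain 169.243.112.168
  169.243.112.128/28 (169.243.112.128 - 169.243.112.143) does not contain 169.243.112.168
  171.243.112.160/28 (171.243.112.160 - 171.243.112.175) does not contain 169.243.112.168
  169.243.113.160/27 (169.243.113.160 - 169.243.113.191) does not contain 169.243.112.168
  169.243.113.0/24 (169.243.113.0 - 169.243.113.255) does not contain 169.243.112.168
  169.243.114.0/23 (169.243.114.0 - 169.243.115.255) does not contain 169.243.112.168
  169.243.48.0/21 (169.243.48.0 - 169.243.55.255) does not contain 169.243.112.168
Longest matching prefix is /17 -> next hop 22.31.29.40.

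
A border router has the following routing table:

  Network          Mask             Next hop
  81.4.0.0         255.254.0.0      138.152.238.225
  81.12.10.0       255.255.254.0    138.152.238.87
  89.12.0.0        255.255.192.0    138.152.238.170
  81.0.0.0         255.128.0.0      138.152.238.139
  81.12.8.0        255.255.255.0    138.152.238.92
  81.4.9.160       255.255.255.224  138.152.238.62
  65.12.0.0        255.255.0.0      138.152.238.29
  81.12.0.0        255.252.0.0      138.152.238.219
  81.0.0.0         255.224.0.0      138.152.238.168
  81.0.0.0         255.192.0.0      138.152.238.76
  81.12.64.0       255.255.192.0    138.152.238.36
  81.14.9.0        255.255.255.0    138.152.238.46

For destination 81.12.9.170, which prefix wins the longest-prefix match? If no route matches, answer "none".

81.12.0.0/14

Entries matching 81.12.9.170:
  81.0.0.0/9 (81.0.0.0 - 81.127.255.255)
  81.0.0.0/10 (81.0.0.0 - 81.63.255.255)
  81.0.0.0/11 (81.0.0.0 - 81.31.255.255)
  81.12.0.0/14 (81.12.0.0 - 81.15.255.255)
Most specific is 81.12.0.0/14.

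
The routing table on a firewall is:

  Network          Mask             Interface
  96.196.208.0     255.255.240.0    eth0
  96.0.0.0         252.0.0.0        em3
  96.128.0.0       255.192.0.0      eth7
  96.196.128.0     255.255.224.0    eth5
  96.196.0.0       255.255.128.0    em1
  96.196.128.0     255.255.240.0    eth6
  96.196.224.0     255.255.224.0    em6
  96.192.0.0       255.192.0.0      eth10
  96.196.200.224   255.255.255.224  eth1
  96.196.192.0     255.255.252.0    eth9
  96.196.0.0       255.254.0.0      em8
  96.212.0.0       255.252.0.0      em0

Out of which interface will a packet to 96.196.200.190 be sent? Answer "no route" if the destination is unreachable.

em8

Routes whose prefix contains 96.196.200.190:
  96.0.0.0/6 (96.0.0.0 - 99.255.255.255) -> em3
  96.192.0.0/10 (96.192.0.0 - 96.255.255.255) -> eth10
  96.196.0.0/15 (96.196.0.0 - 96.197.255.255) -> em8
More-specific entries that do NOT match:
  96.196.200.224/27 (96.196.200.224 - 96.196.200.255) does not contain 96.196.200.190
  96.196.192.0/22 (96.196.192.0 - 96.196.195.255) does not contain 96.196.200.190
  96.196.208.0/20 (96.196.208.0 - 96.196.223.255) does not contain 96.196.200.190
  96.196.128.0/20 (96.196.128.0 - 96.196.143.255) does not contain 96.196.200.190
  96.196.128.0/19 (96.196.128.0 - 96.196.159.255) does not contain 96.196.200.190
  96.196.224.0/19 (96.196.224.0 - 96.196.255.255) does not contain 96.196.200.190
  96.196.0.0/17 (96.196.0.0 - 96.196.127.255) does not contain 96.196.200.190
Longest matching prefix is /15 -> interface em8.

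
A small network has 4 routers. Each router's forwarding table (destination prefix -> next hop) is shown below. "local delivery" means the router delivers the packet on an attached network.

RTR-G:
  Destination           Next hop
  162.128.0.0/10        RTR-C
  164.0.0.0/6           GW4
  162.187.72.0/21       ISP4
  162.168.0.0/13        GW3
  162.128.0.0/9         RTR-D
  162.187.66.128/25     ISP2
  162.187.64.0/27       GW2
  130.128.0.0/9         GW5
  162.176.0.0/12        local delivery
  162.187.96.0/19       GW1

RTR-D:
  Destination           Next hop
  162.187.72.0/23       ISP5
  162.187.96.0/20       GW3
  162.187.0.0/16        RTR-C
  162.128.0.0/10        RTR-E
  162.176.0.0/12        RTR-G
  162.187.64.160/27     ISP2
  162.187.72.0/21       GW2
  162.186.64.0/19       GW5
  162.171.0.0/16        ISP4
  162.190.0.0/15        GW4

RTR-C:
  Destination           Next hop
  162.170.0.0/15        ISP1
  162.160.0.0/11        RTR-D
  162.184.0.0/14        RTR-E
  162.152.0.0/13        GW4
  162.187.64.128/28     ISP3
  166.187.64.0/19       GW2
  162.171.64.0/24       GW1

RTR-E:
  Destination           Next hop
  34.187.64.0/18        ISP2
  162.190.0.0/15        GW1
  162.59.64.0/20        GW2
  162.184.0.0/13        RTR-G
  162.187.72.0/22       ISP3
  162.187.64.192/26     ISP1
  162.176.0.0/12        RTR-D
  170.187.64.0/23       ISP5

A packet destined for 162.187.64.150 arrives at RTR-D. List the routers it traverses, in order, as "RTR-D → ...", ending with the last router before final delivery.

RTR-D → RTR-C → RTR-E → RTR-G

At RTR-D: longest match for 162.187.64.150 is 162.187.0.0/16 -> RTR-C
At RTR-C: longest match for 162.187.64.150 is 162.184.0.0/14 -> RTR-E
At RTR-E: longest match for 162.187.64.150 is 162.184.0.0/13 -> RTR-G
At RTR-G: longest match for 162.187.64.150 is 162.176.0.0/12 -> local delivery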